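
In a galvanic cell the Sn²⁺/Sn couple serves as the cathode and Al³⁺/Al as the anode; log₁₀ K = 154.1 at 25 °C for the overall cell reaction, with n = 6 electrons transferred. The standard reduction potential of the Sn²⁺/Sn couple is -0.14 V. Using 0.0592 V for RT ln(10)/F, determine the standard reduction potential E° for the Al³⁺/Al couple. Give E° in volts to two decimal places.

-1.66 V

E°cell = (0.0592/n)·log K = (0.0592/6)(154.1) = +1.520 V.
Since Sn²⁺/Sn is the cathode and Al³⁺/Al the anode, E°cell = E°(Sn²⁺/Sn) − E°(Al³⁺/Al).
So E°(Al³⁺/Al) = E°(Sn²⁺/Sn) − E°cell = (-0.14) − (+1.520) = -1.66 V.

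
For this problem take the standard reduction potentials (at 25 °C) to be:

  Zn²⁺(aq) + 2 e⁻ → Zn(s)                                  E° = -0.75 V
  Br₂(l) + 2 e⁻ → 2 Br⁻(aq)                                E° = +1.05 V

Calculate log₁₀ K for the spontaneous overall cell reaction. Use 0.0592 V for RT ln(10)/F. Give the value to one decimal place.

Cathode: Br₂/Br⁻; anode: Zn²⁺/Zn. E°cell = +1.80 V, n = 2.
log K = nE°cell / 0.0592 = (2)(+1.80) / 0.0592 = 60.8.

60.8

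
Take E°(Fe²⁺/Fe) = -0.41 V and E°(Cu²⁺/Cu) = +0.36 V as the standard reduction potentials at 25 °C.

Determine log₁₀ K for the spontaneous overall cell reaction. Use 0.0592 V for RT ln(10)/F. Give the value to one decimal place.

Cathode: Cu²⁺/Cu; anode: Fe²⁺/Fe. E°cell = +0.77 V, n = 2.
log K = nE°cell / 0.0592 = (2)(+0.77) / 0.0592 = 26.0.

26.0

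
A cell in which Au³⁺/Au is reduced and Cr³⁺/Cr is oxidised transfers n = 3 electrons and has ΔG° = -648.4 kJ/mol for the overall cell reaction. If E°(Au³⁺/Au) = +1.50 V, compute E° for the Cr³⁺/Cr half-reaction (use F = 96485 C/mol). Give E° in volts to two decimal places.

-0.74 V

E°cell = −ΔG°/(nF) = −(-648.4×10³)/((3)(96485)) = +2.240 V.
Since Au³⁺/Au is the cathode and Cr³⁺/Cr the anode, E°cell = E°(Au³⁺/Au) − E°(Cr³⁺/Cr).
So E°(Cr³⁺/Cr) = E°(Au³⁺/Au) − E°cell = (+1.50) − (+2.240) = -0.74 V.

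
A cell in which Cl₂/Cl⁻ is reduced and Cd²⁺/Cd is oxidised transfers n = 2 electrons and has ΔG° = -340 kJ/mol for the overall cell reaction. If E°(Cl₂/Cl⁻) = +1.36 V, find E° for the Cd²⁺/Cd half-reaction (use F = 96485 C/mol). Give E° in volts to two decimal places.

-0.40 V

E°cell = −ΔG°/(nF) = −(-340×10³)/((2)(96485)) = +1.762 V.
Since Cl₂/Cl⁻ is the cathode and Cd²⁺/Cd the anode, E°cell = E°(Cl₂/Cl⁻) − E°(Cd²⁺/Cd).
So E°(Cd²⁺/Cd) = E°(Cl₂/Cl⁻) − E°cell = (+1.36) − (+1.762) = -0.40 V.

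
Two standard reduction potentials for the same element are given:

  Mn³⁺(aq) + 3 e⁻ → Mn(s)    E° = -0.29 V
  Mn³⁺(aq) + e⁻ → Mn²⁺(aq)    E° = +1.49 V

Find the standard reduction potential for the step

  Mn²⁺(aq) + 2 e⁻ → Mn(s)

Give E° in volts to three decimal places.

-1.180 V

Sequential free energies add, so n₃E°₃ = n₁E°₁ + n₂E°₂.
With n₃ = 3, and the known step contributing 1×(+1.49) V, the unknown satisfies 2·E° = 3×(-0.29) − 1×(+1.49) = -2.360.
E° = -2.360 / 2 = -1.180 V.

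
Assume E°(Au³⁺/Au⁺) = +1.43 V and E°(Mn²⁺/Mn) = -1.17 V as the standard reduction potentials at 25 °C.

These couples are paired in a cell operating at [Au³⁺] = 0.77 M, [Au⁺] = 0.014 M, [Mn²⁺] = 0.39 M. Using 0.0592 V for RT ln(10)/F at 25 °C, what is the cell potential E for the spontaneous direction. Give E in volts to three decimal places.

+2.664 V

Au³⁺/Au⁺ is the cathode (higher E°), Mn²⁺/Mn the anode: E°cell = +1.43 − (-1.17) = +2.60 V, n = 2.
Overall: Au³⁺(aq) + Mn(s) → Au⁺(aq) + Mn²⁺(aq)
Q = [Au⁺]·[Mn²⁺] / ([Au³⁺]); log Q = -2.149.
E = E° − (0.0592/n) log Q = +2.60 − (0.0592/2)(-2.149) = +2.664 V.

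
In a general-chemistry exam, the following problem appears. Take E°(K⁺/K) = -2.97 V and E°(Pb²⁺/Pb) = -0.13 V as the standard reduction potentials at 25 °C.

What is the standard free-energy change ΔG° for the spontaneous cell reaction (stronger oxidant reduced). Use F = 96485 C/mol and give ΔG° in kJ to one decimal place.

Pb²⁺/Pb (E° = -0.13 V) is the cathode; K⁺/K (E° = -2.97 V) is the anode, so E°cell = +2.84 V.
Balancing electrons gives n = 2 (lcm of 2 and 1).
ΔG° = −nFE° = −(2)(96485)(+2.84) = -548,035 J = -548.0 kJ.

-548.0 kJ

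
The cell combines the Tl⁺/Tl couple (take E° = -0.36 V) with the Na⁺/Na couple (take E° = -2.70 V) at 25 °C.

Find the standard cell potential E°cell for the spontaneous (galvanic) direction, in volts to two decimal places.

The Tl⁺/Tl couple has the higher reduction potential, so it is the cathode; Na⁺/Na is oxidised at the anode.
E°cell = E°(cathode) − E°(anode) = (-0.36) − (-2.70) = +2.34 V.

+2.34 V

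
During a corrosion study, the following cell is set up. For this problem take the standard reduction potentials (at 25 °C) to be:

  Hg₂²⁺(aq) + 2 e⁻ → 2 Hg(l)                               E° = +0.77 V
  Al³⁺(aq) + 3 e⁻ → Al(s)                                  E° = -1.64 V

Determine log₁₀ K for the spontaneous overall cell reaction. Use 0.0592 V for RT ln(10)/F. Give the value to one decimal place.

Cathode: Hg₂²⁺/Hg; anode: Al³⁺/Al. E°cell = +2.41 V, n = 6.
log K = nE°cell / 0.0592 = (6)(+2.41) / 0.0592 = 244.3.

244.3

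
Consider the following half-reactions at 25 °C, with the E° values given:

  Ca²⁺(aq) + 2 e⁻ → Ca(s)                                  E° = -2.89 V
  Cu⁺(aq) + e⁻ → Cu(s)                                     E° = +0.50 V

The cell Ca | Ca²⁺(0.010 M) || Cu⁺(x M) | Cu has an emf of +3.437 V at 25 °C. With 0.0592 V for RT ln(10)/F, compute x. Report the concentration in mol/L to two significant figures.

0.62 M

Cu⁺/Cu is the cathode, Ca²⁺/Ca the anode: E°cell = +3.39 V, n = 2.
Overall reaction: 2 Cu⁺(aq) + Ca(s) → 2 Cu(s) + Ca²⁺(aq); Q = [Ca²⁺]^1/[Cu⁺]^2.
From E = E° − (0.0592/n) log Q: log Q = (E° − E)·n/0.0592 = (+3.39 − (+3.437))·2/0.0592 = -1.5878.
So 2·log[Cu⁺] = 1·log(0.01) − log Q = -2.0000 − (-1.5878) = -0.4122; log[Cu⁺] = -0.4122 / 2 = -0.2061; [Cu⁺] = 10^(-0.2061) ≈ 0.62 M.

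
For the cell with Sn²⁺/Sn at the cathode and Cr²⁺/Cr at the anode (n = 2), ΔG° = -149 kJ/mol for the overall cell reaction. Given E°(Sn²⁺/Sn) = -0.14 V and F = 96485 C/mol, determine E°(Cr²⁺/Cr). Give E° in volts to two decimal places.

-0.91 V

E°cell = −ΔG°/(nF) = −(-149×10³)/((2)(96485)) = +0.772 V.
Since Sn²⁺/Sn is the cathode and Cr²⁺/Cr the anode, E°cell = E°(Sn²⁺/Sn) − E°(Cr²⁺/Cr).
So E°(Cr²⁺/Cr) = E°(Sn²⁺/Sn) − E°cell = (-0.14) − (+0.772) = -0.91 V.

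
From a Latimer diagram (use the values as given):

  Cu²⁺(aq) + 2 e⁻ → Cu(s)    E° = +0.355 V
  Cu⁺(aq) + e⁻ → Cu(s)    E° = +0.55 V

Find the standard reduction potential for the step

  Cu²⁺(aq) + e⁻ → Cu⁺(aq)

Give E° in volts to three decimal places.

+0.160 V

Sequential free energies add, so n₃E°₃ = n₁E°₁ + n₂E°₂.
With n₃ = 2, and the known step contributing 1×(+0.55) V, the unknown satisfies 1·E° = 2×(+0.355) − 1×(+0.55) = +0.160.
E° = +0.160 / 1 = +0.160 V.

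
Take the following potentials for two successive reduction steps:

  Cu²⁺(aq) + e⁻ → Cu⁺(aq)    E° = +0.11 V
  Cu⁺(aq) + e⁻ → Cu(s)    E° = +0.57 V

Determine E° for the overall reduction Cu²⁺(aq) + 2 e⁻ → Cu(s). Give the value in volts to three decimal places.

Since ΔG° = −nFE° is additive over sequential reductions, n₃E°₃ = n₁E°₁ + n₂E°₂.
E°₃ = (1×+0.11 + 1×+0.57) / 2 = (+0.680) / 2 = +0.340 V.

+0.340 V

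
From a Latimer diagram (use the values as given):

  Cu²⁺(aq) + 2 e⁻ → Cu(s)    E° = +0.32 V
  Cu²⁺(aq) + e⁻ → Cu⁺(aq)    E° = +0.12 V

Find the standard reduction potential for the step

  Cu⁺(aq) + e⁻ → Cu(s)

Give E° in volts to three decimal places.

+0.520 V

Sequential free energies add, so n₃E°₃ = n₁E°₁ + n₂E°₂.
With n₃ = 2, and the known step contributing 1×(+0.12) V, the unknown satisfies 1·E° = 2×(+0.32) − 1×(+0.12) = +0.520.
E° = +0.520 / 1 = +0.520 V.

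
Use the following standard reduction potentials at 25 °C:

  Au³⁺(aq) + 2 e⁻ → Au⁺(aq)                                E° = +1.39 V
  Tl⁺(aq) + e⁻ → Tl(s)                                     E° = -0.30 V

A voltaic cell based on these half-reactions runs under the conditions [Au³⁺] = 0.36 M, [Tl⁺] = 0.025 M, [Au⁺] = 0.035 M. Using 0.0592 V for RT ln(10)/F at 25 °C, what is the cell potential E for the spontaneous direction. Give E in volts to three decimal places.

Au³⁺/Au⁺ is the cathode (higher E°), Tl⁺/Tl the anode: E°cell = +1.39 − (-0.30) = +1.69 V, n = 2.
Overall: Au³⁺(aq) + 2 Tl(s) → Au⁺(aq) + 2 Tl⁺(aq)
Q = [Au⁺]·[Tl⁺]^2 / ([Au³⁺]); log Q = -4.216.
E = E° − (0.0592/n) log Q = +1.69 − (0.0592/2)(-4.216) = +1.815 V.

+1.815 V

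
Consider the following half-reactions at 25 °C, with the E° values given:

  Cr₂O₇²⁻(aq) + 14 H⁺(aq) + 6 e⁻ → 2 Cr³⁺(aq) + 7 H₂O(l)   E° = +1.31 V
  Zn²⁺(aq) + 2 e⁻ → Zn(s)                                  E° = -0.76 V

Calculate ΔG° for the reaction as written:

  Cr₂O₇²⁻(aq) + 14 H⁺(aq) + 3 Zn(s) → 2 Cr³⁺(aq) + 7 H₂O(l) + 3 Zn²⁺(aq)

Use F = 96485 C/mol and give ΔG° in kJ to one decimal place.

As written, Cr₂O₇²⁻/Cr³⁺ is reduced (cathode) and Zn²⁺/Zn is oxidised (anode), so E°cell = (+1.31) − (-0.76) = +2.07 V.
Balancing electrons gives n = 6.
ΔG° = −nFE° = −(6)(96485)(+2.07) = -1,198,344 J = -1198.3 kJ.

-1198.3 kJ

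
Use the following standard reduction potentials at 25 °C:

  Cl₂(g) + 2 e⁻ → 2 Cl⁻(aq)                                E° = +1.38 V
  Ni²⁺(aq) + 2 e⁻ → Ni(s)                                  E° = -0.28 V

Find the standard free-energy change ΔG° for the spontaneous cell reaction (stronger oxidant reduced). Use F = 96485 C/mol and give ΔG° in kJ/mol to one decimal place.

-320.3 kJ/mol

Cl₂/Cl⁻ (E° = +1.38 V) is the cathode; Ni²⁺/Ni (E° = -0.28 V) is the anode, so E°cell = +1.66 V.
Balancing electrons gives n = 2 (lcm of 2 and 2).
ΔG° = −nFE° = −(2)(96485)(+1.66) = -320,330 J = -320.3 kJ/mol.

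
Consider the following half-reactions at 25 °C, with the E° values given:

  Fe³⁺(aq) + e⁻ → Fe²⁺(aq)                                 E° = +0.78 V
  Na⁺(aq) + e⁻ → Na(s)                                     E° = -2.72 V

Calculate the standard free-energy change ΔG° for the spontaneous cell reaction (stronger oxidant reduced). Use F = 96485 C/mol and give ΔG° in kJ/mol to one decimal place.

Fe³⁺/Fe²⁺ (E° = +0.78 V) is the cathode; Na⁺/Na (E° = -2.72 V) is the anode, so E°cell = +3.50 V.
Balancing electrons gives n = 1 (lcm of 1 and 1).
ΔG° = −nFE° = −(1)(96485)(+3.50) = -337,698 J = -337.7 kJ/mol.

-337.7 kJ/mol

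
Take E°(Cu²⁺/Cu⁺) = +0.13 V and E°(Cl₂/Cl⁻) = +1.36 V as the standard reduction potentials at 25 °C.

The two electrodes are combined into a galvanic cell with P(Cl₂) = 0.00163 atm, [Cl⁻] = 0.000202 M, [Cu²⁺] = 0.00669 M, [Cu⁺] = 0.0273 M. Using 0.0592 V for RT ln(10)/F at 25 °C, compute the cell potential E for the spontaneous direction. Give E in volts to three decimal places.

+1.402 V

Cl₂/Cl⁻ is the cathode (higher E°), Cu²⁺/Cu⁺ the anode: E°cell = +1.36 − (+0.13) = +1.23 V, n = 2.
Overall: Cl₂(g) + 2 Cu⁺(aq) → 2 Cl⁻(aq) + 2 Cu²⁺(aq)
Q = [Cl⁻]^2·[Cu²⁺]^2 / (P(Cl₂)·[Cu⁺]^2); log Q = -5.823.
E = E° − (0.0592/n) log Q = +1.23 − (0.0592/2)(-5.823) = +1.402 V.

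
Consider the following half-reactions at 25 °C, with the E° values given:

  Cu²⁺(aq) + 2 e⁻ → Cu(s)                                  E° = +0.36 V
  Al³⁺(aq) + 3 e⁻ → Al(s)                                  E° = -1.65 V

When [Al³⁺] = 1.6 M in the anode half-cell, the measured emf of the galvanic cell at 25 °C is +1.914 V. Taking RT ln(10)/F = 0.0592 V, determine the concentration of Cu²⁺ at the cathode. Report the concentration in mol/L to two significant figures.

Cu²⁺/Cu is the cathode, Al³⁺/Al the anode: E°cell = +2.01 V, n = 6.
Overall reaction: 3 Cu²⁺(aq) + 2 Al(s) → 3 Cu(s) + 2 Al³⁺(aq); Q = [Al³⁺]^2/[Cu²⁺]^3.
From E = E° − (0.0592/n) log Q: log Q = (E° − E)·n/0.0592 = (+2.01 − (+1.914))·6/0.0592 = 9.7297.
So 3·log[Cu²⁺] = 2·log(1.6) − log Q = 0.4082 − (9.7297) = -9.3215; log[Cu²⁺] = -9.3215 / 3 = -3.1072; [Cu²⁺] = 10^(-3.1072) ≈ 0.00078 M.

0.00078 M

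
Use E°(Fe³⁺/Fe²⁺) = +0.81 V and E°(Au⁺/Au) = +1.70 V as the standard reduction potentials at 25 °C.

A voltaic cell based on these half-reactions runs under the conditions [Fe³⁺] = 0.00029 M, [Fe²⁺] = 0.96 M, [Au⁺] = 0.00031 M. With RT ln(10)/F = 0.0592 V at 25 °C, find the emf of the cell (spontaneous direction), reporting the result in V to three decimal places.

Au⁺/Au is the cathode (higher E°), Fe³⁺/Fe²⁺ the anode: E°cell = +1.70 − (+0.81) = +0.89 V, n = 1.
Overall: Au⁺(aq) + Fe²⁺(aq) → Au(s) + Fe³⁺(aq)
Q = [Fe³⁺] / ([Au⁺]·[Fe²⁺]); log Q = -0.011.
E = E° − (0.0592/n) log Q = +0.89 − (0.0592/1)(-0.011) = +0.891 V.

+0.891 V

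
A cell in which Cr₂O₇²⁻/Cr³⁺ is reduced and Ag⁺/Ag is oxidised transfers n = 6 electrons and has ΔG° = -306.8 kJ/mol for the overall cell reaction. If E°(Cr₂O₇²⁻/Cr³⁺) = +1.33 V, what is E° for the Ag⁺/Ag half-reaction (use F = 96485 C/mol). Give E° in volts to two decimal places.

+0.80 V

E°cell = −ΔG°/(nF) = −(-306.8×10³)/((6)(96485)) = +0.530 V.
Since Cr₂O₇²⁻/Cr³⁺ is the cathode and Ag⁺/Ag the anode, E°cell = E°(Cr₂O₇²⁻/Cr³⁺) − E°(Ag⁺/Ag).
So E°(Ag⁺/Ag) = E°(Cr₂O₇²⁻/Cr³⁺) − E°cell = (+1.33) − (+0.530) = +0.80 V.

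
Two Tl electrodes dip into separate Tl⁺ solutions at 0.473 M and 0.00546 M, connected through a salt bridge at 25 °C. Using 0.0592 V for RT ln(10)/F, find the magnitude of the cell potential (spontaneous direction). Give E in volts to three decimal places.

+0.115 V

For a concentration cell E°cell = 0. The 0.473 M side is the cathode (reduction is favoured where [Tl⁺] is higher).
With n = 1, E = −(0.0592/1) log([Tl⁺]ₐₙ/[Tl⁺]꜀ₐₜ) = −(0.0592/1) log(0.00546/0.473) = −(0.0592/1)(-1.938) = +0.115 V.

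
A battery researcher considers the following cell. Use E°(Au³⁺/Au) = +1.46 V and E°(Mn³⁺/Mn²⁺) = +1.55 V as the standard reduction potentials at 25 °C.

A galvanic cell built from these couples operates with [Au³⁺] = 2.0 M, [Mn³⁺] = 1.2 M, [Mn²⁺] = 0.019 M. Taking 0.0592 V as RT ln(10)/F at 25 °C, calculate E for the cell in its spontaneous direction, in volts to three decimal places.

Mn³⁺/Mn²⁺ is the cathode (higher E°), Au³⁺/Au the anode: E°cell = +1.55 − (+1.46) = +0.09 V, n = 3.
Overall: 3 Mn³⁺(aq) + Au(s) → 3 Mn²⁺(aq) + Au³⁺(aq)
Q = [Mn²⁺]^3·[Au³⁺] / ([Mn³⁺]^3); log Q = -5.100.
E = E° − (0.0592/n) log Q = +0.09 − (0.0592/3)(-5.100) = +0.191 V.

+0.191 V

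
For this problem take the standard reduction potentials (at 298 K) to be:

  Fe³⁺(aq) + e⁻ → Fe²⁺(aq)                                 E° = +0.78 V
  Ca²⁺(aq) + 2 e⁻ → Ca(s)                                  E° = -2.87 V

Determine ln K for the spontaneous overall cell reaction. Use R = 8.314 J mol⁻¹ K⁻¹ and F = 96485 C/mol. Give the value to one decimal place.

Cathode: Fe³⁺/Fe²⁺; anode: Ca²⁺/Ca. E°cell = (+0.78) − (-2.87) = +3.65 V, with n = 2.
ΔG° = −nFE° = −RT ln K, so ln K = nFE°/(RT) = (2)(96485)(+3.65) / ((8.314)(298)) = 284.287.

284.3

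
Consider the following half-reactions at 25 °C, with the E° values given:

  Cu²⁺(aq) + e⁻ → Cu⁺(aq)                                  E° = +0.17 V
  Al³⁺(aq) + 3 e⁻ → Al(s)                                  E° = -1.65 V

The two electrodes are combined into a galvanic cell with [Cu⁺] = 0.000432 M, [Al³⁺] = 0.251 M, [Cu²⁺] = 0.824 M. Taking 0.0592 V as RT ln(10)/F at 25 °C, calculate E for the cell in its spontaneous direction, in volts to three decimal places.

+2.026 V

Cu²⁺/Cu⁺ is the cathode (higher E°), Al³⁺/Al the anode: E°cell = +0.17 − (-1.65) = +1.82 V, n = 3.
Overall: 3 Cu²⁺(aq) + Al(s) → 3 Cu⁺(aq) + Al³⁺(aq)
Q = [Cu⁺]^3·[Al³⁺] / ([Cu²⁺]^3); log Q = -10.442.
E = E° − (0.0592/n) log Q = +1.82 − (0.0592/3)(-10.442) = +2.026 V.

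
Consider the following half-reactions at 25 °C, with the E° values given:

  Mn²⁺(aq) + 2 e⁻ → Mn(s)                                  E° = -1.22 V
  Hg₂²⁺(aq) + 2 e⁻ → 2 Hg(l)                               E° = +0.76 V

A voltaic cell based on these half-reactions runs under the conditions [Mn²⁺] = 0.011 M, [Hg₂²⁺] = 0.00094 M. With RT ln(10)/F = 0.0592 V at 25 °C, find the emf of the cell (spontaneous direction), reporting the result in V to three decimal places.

+1.948 V

Hg₂²⁺/Hg is the cathode (higher E°), Mn²⁺/Mn the anode: E°cell = +0.76 − (-1.22) = +1.98 V, n = 2.
Overall: Hg₂²⁺(aq) + Mn(s) → 2 Hg(l) + Mn²⁺(aq)
Q = [Mn²⁺] / ([Hg₂²⁺]); log Q = 1.068.
E = E° − (0.0592/n) log Q = +1.98 − (0.0592/2)(1.068) = +1.948 V.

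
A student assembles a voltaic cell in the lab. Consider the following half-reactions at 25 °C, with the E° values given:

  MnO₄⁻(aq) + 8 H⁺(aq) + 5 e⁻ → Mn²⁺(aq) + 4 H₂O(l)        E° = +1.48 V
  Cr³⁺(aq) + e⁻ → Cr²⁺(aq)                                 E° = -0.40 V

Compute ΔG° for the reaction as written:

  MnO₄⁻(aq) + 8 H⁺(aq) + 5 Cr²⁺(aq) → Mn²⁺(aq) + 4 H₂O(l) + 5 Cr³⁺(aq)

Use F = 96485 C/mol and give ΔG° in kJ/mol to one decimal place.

As written, MnO₄⁻/Mn²⁺ is reduced (cathode) and Cr³⁺/Cr²⁺ is oxidised (anode), so E°cell = (+1.48) − (-0.40) = +1.88 V.
Balancing electrons gives n = 5.
ΔG° = −nFE° = −(5)(96485)(+1.88) = -906,959 J = -907.0 kJ/mol.

-907.0 kJ/mol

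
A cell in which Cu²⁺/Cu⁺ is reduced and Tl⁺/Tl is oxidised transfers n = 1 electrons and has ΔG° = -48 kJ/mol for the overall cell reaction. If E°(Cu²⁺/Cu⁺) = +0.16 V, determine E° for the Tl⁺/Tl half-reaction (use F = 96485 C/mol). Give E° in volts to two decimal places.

E°cell = −ΔG°/(nF) = −(-48×10³)/((1)(96485)) = +0.497 V.
Since Cu²⁺/Cu⁺ is the cathode and Tl⁺/Tl the anode, E°cell = E°(Cu²⁺/Cu⁺) − E°(Tl⁺/Tl).
So E°(Tl⁺/Tl) = E°(Cu²⁺/Cu⁺) − E°cell = (+0.16) − (+0.497) = -0.34 V.

-0.34 V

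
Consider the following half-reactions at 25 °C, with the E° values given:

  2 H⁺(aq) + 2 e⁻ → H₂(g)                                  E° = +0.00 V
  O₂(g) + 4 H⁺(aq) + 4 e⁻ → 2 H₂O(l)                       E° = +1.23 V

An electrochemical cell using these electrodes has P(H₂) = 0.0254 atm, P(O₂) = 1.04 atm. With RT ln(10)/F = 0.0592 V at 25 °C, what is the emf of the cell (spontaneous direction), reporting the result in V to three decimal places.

+1.183 V

O₂/H₂O is the cathode (higher E°), H⁺/H₂ the anode: E°cell = +1.23 − (+0.00) = +1.23 V, n = 4.
Overall: O₂(g) + 2 H₂(g) → 2 H₂O(l)
Q = 1 / (P(O₂)·P(H₂)^2); log Q = 3.173.
E = E° − (0.0592/n) log Q = +1.23 − (0.0592/4)(3.173) = +1.183 V.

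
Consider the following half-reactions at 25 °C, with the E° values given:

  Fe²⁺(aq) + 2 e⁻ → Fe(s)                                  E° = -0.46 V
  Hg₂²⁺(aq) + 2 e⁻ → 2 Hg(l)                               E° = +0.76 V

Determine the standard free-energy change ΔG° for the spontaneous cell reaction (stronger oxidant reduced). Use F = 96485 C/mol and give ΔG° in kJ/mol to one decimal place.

Hg₂²⁺/Hg (E° = +0.76 V) is the cathode; Fe²⁺/Fe (E° = -0.46 V) is the anode, so E°cell = +1.22 V.
Balancing electrons gives n = 2 (lcm of 2 and 2).
ΔG° = −nFE° = −(2)(96485)(+1.22) = -235,423 J = -235.4 kJ/mol.

-235.4 kJ/mol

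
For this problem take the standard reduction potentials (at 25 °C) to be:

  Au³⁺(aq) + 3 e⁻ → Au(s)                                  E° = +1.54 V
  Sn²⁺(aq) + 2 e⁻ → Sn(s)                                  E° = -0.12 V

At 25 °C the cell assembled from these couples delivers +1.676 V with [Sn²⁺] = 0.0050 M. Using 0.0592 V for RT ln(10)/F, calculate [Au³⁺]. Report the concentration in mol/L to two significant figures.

Au³⁺/Au is the cathode, Sn²⁺/Sn the anode: E°cell = +1.66 V, n = 6.
Overall reaction: 2 Au³⁺(aq) + 3 Sn(s) → 2 Au(s) + 3 Sn²⁺(aq); Q = [Sn²⁺]^3/[Au³⁺]^2.
From E = E° − (0.0592/n) log Q: log Q = (E° − E)·n/0.0592 = (+1.66 − (+1.676))·6/0.0592 = -1.6216.
So 2·log[Au³⁺] = 3·log(0.005) − log Q = -6.9031 − (-1.6216) = -5.2815; log[Au³⁺] = -5.2815 / 2 = -2.6408; [Au³⁺] = 10^(-2.6408) ≈ 0.0023 M.

0.0023 M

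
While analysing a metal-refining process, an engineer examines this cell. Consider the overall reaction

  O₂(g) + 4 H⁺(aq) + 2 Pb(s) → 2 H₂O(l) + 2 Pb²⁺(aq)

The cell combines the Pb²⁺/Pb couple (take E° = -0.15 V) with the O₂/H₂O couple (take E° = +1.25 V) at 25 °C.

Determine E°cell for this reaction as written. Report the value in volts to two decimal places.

The O₂/H₂O couple has the higher reduction potential, so it is the cathode; Pb²⁺/Pb is oxidised at the anode.
E°cell = E°(cathode) − E°(anode) = (+1.25) − (-0.15) = +1.40 V.

+1.40 V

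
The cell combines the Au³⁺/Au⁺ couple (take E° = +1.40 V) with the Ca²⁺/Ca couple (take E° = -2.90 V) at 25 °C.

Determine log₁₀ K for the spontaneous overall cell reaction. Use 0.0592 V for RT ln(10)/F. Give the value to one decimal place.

Cathode: Au³⁺/Au⁺; anode: Ca²⁺/Ca. E°cell = +4.30 V, n = 2.
log K = nE°cell / 0.0592 = (2)(+4.30) / 0.0592 = 145.3.

145.3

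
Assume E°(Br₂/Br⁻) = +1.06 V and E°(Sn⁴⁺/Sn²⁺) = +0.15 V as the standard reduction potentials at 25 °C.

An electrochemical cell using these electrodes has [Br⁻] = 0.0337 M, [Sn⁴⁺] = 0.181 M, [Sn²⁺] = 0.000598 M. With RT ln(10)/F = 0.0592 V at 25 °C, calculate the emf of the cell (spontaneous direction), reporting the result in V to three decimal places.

Br₂/Br⁻ is the cathode (higher E°), Sn⁴⁺/Sn²⁺ the anode: E°cell = +1.06 − (+0.15) = +0.91 V, n = 2.
Overall: Br₂(l) + Sn²⁺(aq) → 2 Br⁻(aq) + Sn⁴⁺(aq)
Q = [Br⁻]^2·[Sn⁴⁺] / ([Sn²⁺]); log Q = -0.464.
E = E° − (0.0592/n) log Q = +0.91 − (0.0592/2)(-0.464) = +0.924 V.

+0.924 V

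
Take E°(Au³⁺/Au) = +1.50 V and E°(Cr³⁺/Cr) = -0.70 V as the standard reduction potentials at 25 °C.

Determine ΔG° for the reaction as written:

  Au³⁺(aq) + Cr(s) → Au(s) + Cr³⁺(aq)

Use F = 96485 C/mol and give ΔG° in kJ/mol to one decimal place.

As written, Au³⁺/Au is reduced (cathode) and Cr³⁺/Cr is oxidised (anode), so E°cell = (+1.50) − (-0.70) = +2.20 V.
Balancing electrons gives n = 3.
ΔG° = −nFE° = −(3)(96485)(+2.20) = -636,801 J = -636.8 kJ/mol.

-636.8 kJ/mol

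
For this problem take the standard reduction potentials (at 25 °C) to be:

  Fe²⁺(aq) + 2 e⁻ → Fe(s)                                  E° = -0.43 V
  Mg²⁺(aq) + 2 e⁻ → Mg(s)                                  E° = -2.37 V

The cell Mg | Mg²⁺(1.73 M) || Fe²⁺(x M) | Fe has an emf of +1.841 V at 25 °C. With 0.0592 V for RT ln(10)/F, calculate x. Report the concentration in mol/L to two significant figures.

0.00078 M

Fe²⁺/Fe is the cathode, Mg²⁺/Mg the anode: E°cell = +1.94 V, n = 2.
Overall reaction: Fe²⁺(aq) + Mg(s) → Fe(s) + Mg²⁺(aq); Q = [Mg²⁺]^1/[Fe²⁺]^1.
From E = E° − (0.0592/n) log Q: log Q = (E° − E)·n/0.0592 = (+1.94 − (+1.841))·2/0.0592 = 3.3446.
So 1·log[Fe²⁺] = 1·log(1.73) − log Q = 0.2380 − (3.3446) = -3.1066; [Fe²⁺] = 10^(-3.1066) ≈ 0.00078 M.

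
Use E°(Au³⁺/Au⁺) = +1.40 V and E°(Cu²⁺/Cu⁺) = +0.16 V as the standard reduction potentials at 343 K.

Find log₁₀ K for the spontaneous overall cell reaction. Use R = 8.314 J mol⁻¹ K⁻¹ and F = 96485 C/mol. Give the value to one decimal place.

Cathode: Au³⁺/Au⁺; anode: Cu²⁺/Cu⁺. E°cell = (+1.40) − (+0.16) = +1.24 V, with n = 2.
ΔG° = −nFE° = −RT ln K, so ln K = nFE°/(RT) = (2)(96485)(+1.24) / ((8.314)(343)) = 83.909.
log₁₀ K = 83.909 / ln 10 = 36.4.

36.4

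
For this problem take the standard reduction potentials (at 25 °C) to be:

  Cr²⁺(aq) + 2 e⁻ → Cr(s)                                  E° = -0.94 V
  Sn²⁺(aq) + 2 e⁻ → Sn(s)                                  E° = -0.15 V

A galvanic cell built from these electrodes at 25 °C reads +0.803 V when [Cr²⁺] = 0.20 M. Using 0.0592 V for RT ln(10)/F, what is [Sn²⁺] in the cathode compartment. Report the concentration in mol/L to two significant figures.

0.55 M

Sn²⁺/Sn is the cathode, Cr²⁺/Cr the anode: E°cell = +0.79 V, n = 2.
Overall reaction: Sn²⁺(aq) + Cr(s) → Sn(s) + Cr²⁺(aq); Q = [Cr²⁺]^1/[Sn²⁺]^1.
From E = E° − (0.0592/n) log Q: log Q = (E° − E)·n/0.0592 = (+0.79 − (+0.803))·2/0.0592 = -0.4392.
So 1·log[Sn²⁺] = 1·log(0.2) − log Q = -0.6990 − (-0.4392) = -0.2598; [Sn²⁺] = 10^(-0.2598) ≈ 0.55 M.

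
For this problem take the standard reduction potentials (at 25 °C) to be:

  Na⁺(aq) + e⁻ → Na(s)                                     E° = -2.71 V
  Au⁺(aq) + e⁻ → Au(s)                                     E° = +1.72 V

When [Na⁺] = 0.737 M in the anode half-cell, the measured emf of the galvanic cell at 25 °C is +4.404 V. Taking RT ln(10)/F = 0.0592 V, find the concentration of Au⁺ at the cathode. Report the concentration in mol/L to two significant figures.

0.27 M

Au⁺/Au is the cathode, Na⁺/Na the anode: E°cell = +4.43 V, n = 1.
Overall reaction: Au⁺(aq) + Na(s) → Au(s) + Na⁺(aq); Q = [Na⁺]^1/[Au⁺]^1.
From E = E° − (0.0592/n) log Q: log Q = (E° − E)·n/0.0592 = (+4.43 − (+4.404))·1/0.0592 = 0.4392.
So 1·log[Au⁺] = 1·log(0.737) − log Q = -0.1325 − (0.4392) = -0.5717; [Au⁺] = 10^(-0.5717) ≈ 0.27 M.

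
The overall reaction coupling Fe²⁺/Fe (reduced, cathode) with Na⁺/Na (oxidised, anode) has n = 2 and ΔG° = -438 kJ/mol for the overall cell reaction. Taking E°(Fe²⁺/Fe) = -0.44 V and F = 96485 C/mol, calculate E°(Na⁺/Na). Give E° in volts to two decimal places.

-2.71 V

E°cell = −ΔG°/(nF) = −(-438×10³)/((2)(96485)) = +2.270 V.
Since Fe²⁺/Fe is the cathode and Na⁺/Na the anode, E°cell = E°(Fe²⁺/Fe) − E°(Na⁺/Na).
So E°(Na⁺/Na) = E°(Fe²⁺/Fe) − E°cell = (-0.44) − (+2.270) = -2.71 V.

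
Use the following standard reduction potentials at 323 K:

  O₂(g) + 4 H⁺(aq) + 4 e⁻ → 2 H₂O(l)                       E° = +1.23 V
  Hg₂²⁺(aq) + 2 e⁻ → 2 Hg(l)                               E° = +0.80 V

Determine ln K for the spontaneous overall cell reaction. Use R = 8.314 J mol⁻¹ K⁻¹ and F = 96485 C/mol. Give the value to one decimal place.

61.8

Cathode: O₂/H₂O; anode: Hg₂²⁺/Hg. E°cell = (+1.23) − (+0.80) = +0.43 V, with n = 4.
ΔG° = −nFE° = −RT ln K, so ln K = nFE°/(RT) = (4)(96485)(+0.43) / ((8.314)(323)) = 61.798.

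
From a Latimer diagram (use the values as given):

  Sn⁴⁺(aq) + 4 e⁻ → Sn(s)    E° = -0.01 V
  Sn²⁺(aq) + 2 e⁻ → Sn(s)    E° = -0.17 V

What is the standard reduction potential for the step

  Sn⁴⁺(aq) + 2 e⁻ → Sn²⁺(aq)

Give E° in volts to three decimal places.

Sequential free energies add, so n₃E°₃ = n₁E°₁ + n₂E°₂.
With n₃ = 4, and the known step contributing 2×(-0.17) V, the unknown satisfies 2·E° = 4×(-0.01) − 2×(-0.17) = +0.300.
E° = +0.300 / 2 = +0.150 V.

+0.150 V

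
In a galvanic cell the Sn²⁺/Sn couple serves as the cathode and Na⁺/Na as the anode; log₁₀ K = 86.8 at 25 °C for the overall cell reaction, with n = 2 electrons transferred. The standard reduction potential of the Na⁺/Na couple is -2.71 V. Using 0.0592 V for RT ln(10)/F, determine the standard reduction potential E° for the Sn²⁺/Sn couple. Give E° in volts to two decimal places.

-0.14 V

E°cell = (0.0592/n)·log K = (0.0592/2)(86.8) = +2.569 V.
Since Sn²⁺/Sn is the cathode and Na⁺/Na the anode, E°cell = E°(Sn²⁺/Sn) − E°(Na⁺/Na).
So E°(Sn²⁺/Sn) = E°cell + E°(Na⁺/Na) = +2.569 + (-2.71) = -0.14 V.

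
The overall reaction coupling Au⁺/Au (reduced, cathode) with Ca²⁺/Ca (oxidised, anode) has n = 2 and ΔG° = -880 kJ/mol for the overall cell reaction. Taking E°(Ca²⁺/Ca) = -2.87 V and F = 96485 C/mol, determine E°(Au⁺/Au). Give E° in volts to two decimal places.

E°cell = −ΔG°/(nF) = −(-880×10³)/((2)(96485)) = +4.560 V.
Since Au⁺/Au is the cathode and Ca²⁺/Ca the anode, E°cell = E°(Au⁺/Au) − E°(Ca²⁺/Ca).
So E°(Au⁺/Au) = E°cell + E°(Ca²⁺/Ca) = +4.560 + (-2.87) = +1.69 V.

+1.69 V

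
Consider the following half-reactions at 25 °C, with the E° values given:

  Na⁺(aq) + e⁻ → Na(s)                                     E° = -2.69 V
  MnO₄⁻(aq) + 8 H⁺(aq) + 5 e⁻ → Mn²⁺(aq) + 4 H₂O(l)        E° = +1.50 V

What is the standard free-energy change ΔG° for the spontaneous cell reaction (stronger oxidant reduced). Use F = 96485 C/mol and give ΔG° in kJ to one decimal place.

MnO₄⁻/Mn²⁺ (E° = +1.50 V) is the cathode; Na⁺/Na (E° = -2.69 V) is the anode, so E°cell = +4.19 V.
Balancing electrons gives n = 5 (lcm of 5 and 1).
ΔG° = −nFE° = −(5)(96485)(+4.19) = -2,021,361 J = -2021.4 kJ.

-2021.4 kJ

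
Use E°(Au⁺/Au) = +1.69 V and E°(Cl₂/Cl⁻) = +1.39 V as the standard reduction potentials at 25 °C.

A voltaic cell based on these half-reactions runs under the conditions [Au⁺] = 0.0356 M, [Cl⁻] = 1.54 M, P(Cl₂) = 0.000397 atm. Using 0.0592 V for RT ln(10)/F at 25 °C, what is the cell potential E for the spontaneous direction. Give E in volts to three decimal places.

Au⁺/Au is the cathode (higher E°), Cl₂/Cl⁻ the anode: E°cell = +1.69 − (+1.39) = +0.30 V, n = 2.
Overall: 2 Au⁺(aq) + 2 Cl⁻(aq) → 2 Au(s) + Cl₂(g)
Q = P(Cl₂) / ([Au⁺]^2·[Cl⁻]^2); log Q = -0.879.
E = E° − (0.0592/n) log Q = +0.30 − (0.0592/2)(-0.879) = +0.326 V.

+0.326 V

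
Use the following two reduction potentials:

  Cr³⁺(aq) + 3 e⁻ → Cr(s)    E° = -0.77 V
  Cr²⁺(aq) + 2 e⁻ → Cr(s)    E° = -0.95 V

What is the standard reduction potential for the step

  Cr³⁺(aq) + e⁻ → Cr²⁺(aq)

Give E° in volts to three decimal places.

Sequential free energies add, so n₃E°₃ = n₁E°₁ + n₂E°₂.
With n₃ = 3, and the known step contributing 2×(-0.95) V, the unknown satisfies 1·E° = 3×(-0.77) − 2×(-0.95) = -0.410.
E° = -0.410 / 1 = -0.410 V.

-0.410 V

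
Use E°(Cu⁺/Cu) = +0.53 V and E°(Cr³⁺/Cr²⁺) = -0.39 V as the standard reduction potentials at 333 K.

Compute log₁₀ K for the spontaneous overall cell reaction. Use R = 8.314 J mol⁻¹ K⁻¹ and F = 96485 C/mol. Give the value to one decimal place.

13.9

Cathode: Cu⁺/Cu; anode: Cr³⁺/Cr²⁺. E°cell = (+0.53) − (-0.39) = +0.92 V, with n = 1.
ΔG° = −nFE° = −RT ln K, so ln K = nFE°/(RT) = (1)(96485)(+0.92) / ((8.314)(333)) = 32.062.
log₁₀ K = 32.062 / ln 10 = 13.9.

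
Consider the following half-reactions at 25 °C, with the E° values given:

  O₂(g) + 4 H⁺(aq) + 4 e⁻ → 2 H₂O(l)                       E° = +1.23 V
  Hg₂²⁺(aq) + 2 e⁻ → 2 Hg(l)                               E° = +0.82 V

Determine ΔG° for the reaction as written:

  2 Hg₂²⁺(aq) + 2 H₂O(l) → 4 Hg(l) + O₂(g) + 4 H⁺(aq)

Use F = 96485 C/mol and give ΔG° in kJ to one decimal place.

As written, Hg₂²⁺/Hg is reduced (cathode) and O₂/H₂O is oxidised (anode), so E°cell = (+0.82) − (+1.23) = -0.41 V.
Balancing electrons gives n = 4.
ΔG° = −nFE° = −(4)(96485)(-0.41) = 158,235 J = +158.2 kJ.

+158.2 kJ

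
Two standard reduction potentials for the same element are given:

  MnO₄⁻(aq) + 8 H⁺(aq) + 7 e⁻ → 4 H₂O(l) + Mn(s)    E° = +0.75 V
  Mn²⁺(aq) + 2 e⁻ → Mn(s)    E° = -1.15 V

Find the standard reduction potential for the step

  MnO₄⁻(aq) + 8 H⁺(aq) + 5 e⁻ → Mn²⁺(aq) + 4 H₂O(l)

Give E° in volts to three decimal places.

+1.510 V

Sequential free energies add, so n₃E°₃ = n₁E°₁ + n₂E°₂.
With n₃ = 7, and the known step contributing 2×(-1.15) V, the unknown satisfies 5·E° = 7×(+0.75) − 2×(-1.15) = +7.550.
E° = +7.550 / 5 = +1.510 V.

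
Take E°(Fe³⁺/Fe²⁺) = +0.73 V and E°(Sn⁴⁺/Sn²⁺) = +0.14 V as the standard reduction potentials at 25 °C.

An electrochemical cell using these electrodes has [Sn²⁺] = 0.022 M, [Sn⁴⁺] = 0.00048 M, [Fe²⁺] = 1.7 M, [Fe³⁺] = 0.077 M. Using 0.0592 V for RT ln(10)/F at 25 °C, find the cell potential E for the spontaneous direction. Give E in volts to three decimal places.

Fe³⁺/Fe²⁺ is the cathode (higher E°), Sn⁴⁺/Sn²⁺ the anode: E°cell = +0.73 − (+0.14) = +0.59 V, n = 2.
Overall: 2 Fe³⁺(aq) + Sn²⁺(aq) → 2 Fe²⁺(aq) + Sn⁴⁺(aq)
Q = [Fe²⁺]^2·[Sn⁴⁺] / ([Fe³⁺]^2·[Sn²⁺]); log Q = 1.027.
E = E° − (0.0592/n) log Q = +0.59 − (0.0592/2)(1.027) = +0.560 V.

+0.560 V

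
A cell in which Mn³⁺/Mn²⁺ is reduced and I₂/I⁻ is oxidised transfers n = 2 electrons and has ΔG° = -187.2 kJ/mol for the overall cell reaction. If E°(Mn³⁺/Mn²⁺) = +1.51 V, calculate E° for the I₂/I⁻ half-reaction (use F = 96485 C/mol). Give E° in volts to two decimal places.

E°cell = −ΔG°/(nF) = −(-187.2×10³)/((2)(96485)) = +0.970 V.
Since Mn³⁺/Mn²⁺ is the cathode and I₂/I⁻ the anode, E°cell = E°(Mn³⁺/Mn²⁺) − E°(I₂/I⁻).
So E°(I₂/I⁻) = E°(Mn³⁺/Mn²⁺) − E°cell = (+1.51) − (+0.970) = +0.54 V.

+0.54 V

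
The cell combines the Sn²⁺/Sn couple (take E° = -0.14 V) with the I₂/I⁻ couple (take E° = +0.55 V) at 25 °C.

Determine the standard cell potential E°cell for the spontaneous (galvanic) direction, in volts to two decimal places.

+0.69 V

The I₂/I⁻ couple has the higher reduction potential, so it is the cathode; Sn²⁺/Sn is oxidised at the anode.
E°cell = E°(cathode) − E°(anode) = (+0.55) − (-0.14) = +0.69 V.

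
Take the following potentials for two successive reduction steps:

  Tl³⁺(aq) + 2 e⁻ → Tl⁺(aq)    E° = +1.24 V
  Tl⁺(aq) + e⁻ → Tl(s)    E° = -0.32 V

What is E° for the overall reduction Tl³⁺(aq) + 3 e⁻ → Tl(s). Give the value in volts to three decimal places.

Standard free energies of sequential steps add: ΔG°₃ = ΔG°₁ + ΔG°₂, so n₃E°₃ = n₁E°₁ + n₂E°₂.
E°₃ = (2×+1.24 + 1×-0.32) / 3 = (+2.160) / 3 = +0.720 V.
Simply averaging or adding the two E° values would be wrong; the electron-weighted sum is required.

+0.720 V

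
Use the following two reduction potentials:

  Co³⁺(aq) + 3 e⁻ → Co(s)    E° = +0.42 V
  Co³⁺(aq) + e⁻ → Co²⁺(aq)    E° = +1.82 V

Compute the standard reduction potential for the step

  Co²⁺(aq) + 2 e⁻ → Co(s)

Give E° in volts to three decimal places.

-0.280 V

Sequential free energies add, so n₃E°₃ = n₁E°₁ + n₂E°₂.
With n₃ = 3, and the known step contributing 1×(+1.82) V, the unknown satisfies 2·E° = 3×(+0.42) − 1×(+1.82) = -0.560.
E° = -0.560 / 2 = -0.280 V.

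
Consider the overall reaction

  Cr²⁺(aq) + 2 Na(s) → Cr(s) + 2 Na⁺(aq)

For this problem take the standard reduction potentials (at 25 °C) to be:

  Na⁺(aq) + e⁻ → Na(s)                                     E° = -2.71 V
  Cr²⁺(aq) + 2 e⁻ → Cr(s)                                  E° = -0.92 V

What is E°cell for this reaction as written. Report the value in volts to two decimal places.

+1.79 V

The Cr²⁺/Cr couple has the higher reduction potential, so it is the cathode; Na⁺/Na is oxidised at the anode.
E°cell = E°(cathode) − E°(anode) = (-0.92) − (-2.71) = +1.79 V.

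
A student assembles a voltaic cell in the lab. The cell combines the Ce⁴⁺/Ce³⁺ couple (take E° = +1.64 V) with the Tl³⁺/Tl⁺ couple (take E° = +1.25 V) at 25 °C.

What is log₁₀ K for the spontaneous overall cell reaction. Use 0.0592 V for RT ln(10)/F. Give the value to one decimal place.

Cathode: Ce⁴⁺/Ce³⁺; anode: Tl³⁺/Tl⁺. E°cell = +0.39 V, n = 2.
log K = nE°cell / 0.0592 = (2)(+0.39) / 0.0592 = 13.2.

13.2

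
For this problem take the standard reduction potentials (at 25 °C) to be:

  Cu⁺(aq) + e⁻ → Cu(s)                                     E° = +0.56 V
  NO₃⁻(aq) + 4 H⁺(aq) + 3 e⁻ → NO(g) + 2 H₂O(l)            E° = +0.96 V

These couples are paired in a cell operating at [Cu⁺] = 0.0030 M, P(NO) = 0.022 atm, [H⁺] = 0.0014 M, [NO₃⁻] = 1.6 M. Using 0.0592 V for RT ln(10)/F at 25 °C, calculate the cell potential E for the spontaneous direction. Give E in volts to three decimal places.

+0.361 V

NO₃⁻/NO is the cathode (higher E°), Cu⁺/Cu the anode: E°cell = +0.96 − (+0.56) = +0.40 V, n = 3.
Overall: NO₃⁻(aq) + 4 H⁺(aq) + 3 Cu(s) → NO(g) + 2 H₂O(l) + 3 Cu⁺(aq)
Q = P(NO)·[Cu⁺]^3 / ([NO₃⁻]·[H⁺]^4); log Q = 1.985.
E = E° − (0.0592/n) log Q = +0.40 − (0.0592/3)(1.985) = +0.361 V.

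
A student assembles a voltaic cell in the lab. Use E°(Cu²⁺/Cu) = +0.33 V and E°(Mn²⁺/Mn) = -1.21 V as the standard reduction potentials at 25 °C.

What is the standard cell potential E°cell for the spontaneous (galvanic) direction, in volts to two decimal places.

The Cu²⁺/Cu couple has the higher reduction potential, so it is the cathode; Mn²⁺/Mn is oxidised at the anode.
E°cell = E°(cathode) − E°(anode) = (+0.33) − (-1.21) = +1.54 V.

+1.54 V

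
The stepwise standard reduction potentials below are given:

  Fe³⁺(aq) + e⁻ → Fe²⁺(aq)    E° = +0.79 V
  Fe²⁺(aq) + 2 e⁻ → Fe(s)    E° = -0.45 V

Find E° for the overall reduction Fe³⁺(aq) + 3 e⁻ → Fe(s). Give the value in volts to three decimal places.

Since ΔG° = −nFE° is additive over sequential reductions, n₃E°₃ = n₁E°₁ + n₂E°₂.
E°₃ = (1×+0.79 + 2×-0.45) / 3 = (-0.110) / 3 = -0.037 V.

-0.037 V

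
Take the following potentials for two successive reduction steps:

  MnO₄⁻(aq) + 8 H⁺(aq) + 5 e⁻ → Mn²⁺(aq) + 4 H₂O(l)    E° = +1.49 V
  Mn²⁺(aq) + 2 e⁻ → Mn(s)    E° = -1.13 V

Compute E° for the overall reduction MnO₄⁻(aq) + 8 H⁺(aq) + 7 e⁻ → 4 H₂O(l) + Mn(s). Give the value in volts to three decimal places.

Standard free energies of sequential steps add: ΔG°₃ = ΔG°₁ + ΔG°₂, so n₃E°₃ = n₁E°₁ + n₂E°₂.
E°₃ = (5×+1.49 + 2×-1.13) / 7 = (+5.190) / 7 = +0.741 V.
Simply averaging or adding the two E° values would be wrong; the electron-weighted sum is required.

+0.741 V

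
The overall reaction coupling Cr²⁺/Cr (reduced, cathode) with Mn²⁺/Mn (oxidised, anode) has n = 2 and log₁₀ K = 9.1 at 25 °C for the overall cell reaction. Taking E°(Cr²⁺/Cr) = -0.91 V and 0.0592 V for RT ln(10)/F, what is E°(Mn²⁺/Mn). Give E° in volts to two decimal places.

E°cell = (0.0592/n)·log K = (0.0592/2)(9.1) = +0.269 V.
Since Cr²⁺/Cr is the cathode and Mn²⁺/Mn the anode, E°cell = E°(Cr²⁺/Cr) − E°(Mn²⁺/Mn).
So E°(Mn²⁺/Mn) = E°(Cr²⁺/Cr) − E°cell = (-0.91) − (+0.269) = -1.18 V.

-1.18 V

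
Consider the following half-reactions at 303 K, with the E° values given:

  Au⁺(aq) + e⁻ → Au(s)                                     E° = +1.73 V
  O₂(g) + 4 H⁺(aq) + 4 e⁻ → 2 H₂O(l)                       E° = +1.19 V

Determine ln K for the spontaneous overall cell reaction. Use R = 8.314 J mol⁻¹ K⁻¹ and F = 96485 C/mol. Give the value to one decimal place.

82.7

Cathode: Au⁺/Au; anode: O₂/H₂O. E°cell = (+1.73) − (+1.19) = +0.54 V, with n = 4.
ΔG° = −nFE° = −RT ln K, so ln K = nFE°/(RT) = (4)(96485)(+0.54) / ((8.314)(303)) = 82.730.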